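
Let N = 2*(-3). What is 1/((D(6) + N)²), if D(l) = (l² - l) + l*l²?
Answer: 1/57600 ≈ 1.7361e-5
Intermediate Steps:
D(l) = l² + l³ - l (D(l) = (l² - l) + l³ = l² + l³ - l)
N = -6
1/((D(6) + N)²) = 1/((6*(-1 + 6 + 6²) - 6)²) = 1/((6*(-1 + 6 + 36) - 6)²) = 1/((6*41 - 6)²) = 1/((246 - 6)²) = 1/(240²) = 1/57600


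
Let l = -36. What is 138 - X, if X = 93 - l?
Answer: 9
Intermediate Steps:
X = 129 (X = 93 - 1*(-36) = 93 + 36 = 129)
138 - X = 138 - 1*129 = 138 - 129 = 9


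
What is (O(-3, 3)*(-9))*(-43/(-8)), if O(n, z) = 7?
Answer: -2709/8 ≈ -338.63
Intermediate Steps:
(O(-3, 3)*(-9))*(-43/(-8)) = (7*(-9))*(-43/(-8)) = -(-2709)*(-1)/8 = -63*43/8 = -2709/8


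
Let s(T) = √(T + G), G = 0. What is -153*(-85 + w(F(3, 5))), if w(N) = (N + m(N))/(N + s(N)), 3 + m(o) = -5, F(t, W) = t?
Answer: 26775/2 - 255*√3/2 ≈ 13167.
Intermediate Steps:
s(T) = √T (s(T) = √(T + 0) = √T)
m(o) = -8 (m(o) = -3 - 5 = -8)
w(N) = (-8 + N)/(N + √N) (w(N) = (N - 8)/(N + √N) = (-8 + N)/(N + √N))
-153*(-85 + w(F(3, 5))) = -153*(-85 + (-8 + 3)/(3 + √3)) = -153*(-85 - 5/(3 + √3)) = 13005 + 765/(3 + √3)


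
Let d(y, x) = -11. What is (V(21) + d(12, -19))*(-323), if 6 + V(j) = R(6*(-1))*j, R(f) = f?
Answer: 46189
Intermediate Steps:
V(j) = -6 - 6*j (V(j) = -6 + (6*(-1))*j = -6 - 6*j)
(V(21) + d(12, -19))*(-323) = ((-6 - 6*21) - 11)*(-323) = ((-6 - 126) - 11)*(-323) = (-132 - 11)*(-323) = -143*(-323) = 46189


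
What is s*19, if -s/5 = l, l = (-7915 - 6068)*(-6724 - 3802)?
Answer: -13982580510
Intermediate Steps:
l = 147185058 (l = -13983*(-10526) = 147185058)
s = -735925290 (s = -5*147185058 = -735925290)
s*19 = -735925290*19 = -13982580510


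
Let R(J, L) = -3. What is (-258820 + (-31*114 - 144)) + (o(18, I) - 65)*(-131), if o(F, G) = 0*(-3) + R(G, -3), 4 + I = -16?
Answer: -253590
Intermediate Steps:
I = -20 (I = -4 - 16 = -20)
o(F, G) = -3 (o(F, G) = 0*(-3) - 3 = 0 - 3 = -3)
(-258820 + (-31*114 - 144)) + (o(18, I) - 65)*(-131) = (-258820 + (-31*114 - 144)) + (-3 - 65)*(-131) = (-258820 + (-3534 - 144)) - 68*(-131) = (-258820 - 3678) + 8908 = -262498 + 8908 = -253590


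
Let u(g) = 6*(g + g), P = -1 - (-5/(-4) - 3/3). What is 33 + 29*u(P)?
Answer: -402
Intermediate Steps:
P = -5/4 (P = -1 - (-5*(-¼) - 3*⅓) = -1 - (5/4 - 1) = -1 - 1*¼ = -1 - ¼ = -5/4 ≈ -1.2500)
u(g) = 12*g (u(g) = 6*(2*g) = 12*g)
33 + 29*u(P) = 33 + 29*(12*(-5/4)) = 33 + 29*(-15) = 33 - 435 = -402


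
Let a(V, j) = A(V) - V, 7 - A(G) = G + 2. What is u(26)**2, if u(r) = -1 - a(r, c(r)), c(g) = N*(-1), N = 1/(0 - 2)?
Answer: 2116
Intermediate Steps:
A(G) = 5 - G (A(G) = 7 - (G + 2) = 7 - (2 + G) = 7 + (-2 - G) = 5 - G)
N = -1/2 (N = 1/(-2) = -1/2 ≈ -0.50000)
c(g) = 1/2 (c(g) = -1/2*(-1) = 1/2)
a(V, j) = 5 - 2*V (a(V, j) = (5 - V) - V = 5 - 2*V)
u(r) = -6 + 2*r (u(r) = -1 - (5 - 2*r) = -1 + (-5 + 2*r) = -6 + 2*r)
u(26)**2 = (-6 + 2*26)**2 = (-6 + 52)**2 = 46**2 = 2116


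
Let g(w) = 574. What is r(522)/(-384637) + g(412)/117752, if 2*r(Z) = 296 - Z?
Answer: 2854727/552338732 ≈ 0.0051684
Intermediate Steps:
r(Z) = 148 - Z/2 (r(Z) = (296 - Z)/2 = 148 - Z/2)
r(522)/(-384637) + g(412)/117752 = (148 - ½*522)/(-384637) + 574/117752 = (148 - 261)*(-1/384637) + 574*(1/117752) = -113*(-1/384637) + 7/1436 = 113/384637 + 7/1436 = 2854727/552338732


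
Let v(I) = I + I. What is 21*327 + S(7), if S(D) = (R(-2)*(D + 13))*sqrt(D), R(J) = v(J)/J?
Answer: 6867 + 40*sqrt(7) ≈ 6972.8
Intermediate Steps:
v(I) = 2*I
R(J) = 2 (R(J) = (2*J)/J = 2)
S(D) = sqrt(D)*(26 + 2*D) (S(D) = (2*(D + 13))*sqrt(D) = (2*(13 + D))*sqrt(D) = (26 + 2*D)*sqrt(D) = sqrt(D)*(26 + 2*D))
21*327 + S(7) = 21*327 + 2*sqrt(7)*(13 + 7) = 6867 + 2*sqrt(7)*20 = 6867 + 40*sqrt(7)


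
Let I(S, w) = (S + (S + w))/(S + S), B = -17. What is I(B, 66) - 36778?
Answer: -625242/17 ≈ -36779.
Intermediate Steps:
I(S, w) = (w + 2*S)/(2*S) (I(S, w) = (w + 2*S)/((2*S)) = (w + 2*S)*(1/(2*S)) = (w + 2*S)/(2*S))
I(B, 66) - 36778 = (-17 + (½)*66)/(-17) - 36778 = -(-17 + 33)/17 - 36778 = -1/17*16 - 36778 = -16/17 - 36778 = -625242/17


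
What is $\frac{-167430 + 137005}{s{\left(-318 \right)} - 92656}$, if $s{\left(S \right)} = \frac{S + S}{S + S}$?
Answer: $\frac{6085}{18531} \approx 0.32837$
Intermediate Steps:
$s{\left(S \right)} = 1$ ($s{\left(S \right)} = \frac{2 S}{2 S} = 2 S \frac{1}{2 S} = 1$)
$\frac{-167430 + 137005}{s{\left(-318 \right)} - 92656} = \frac{-167430 + 137005}{1 - 92656} = - \frac{30425}{-92655} = \left(-30425\right) \left(- \frac{1}{92655}\right) = \frac{6085}{18531}$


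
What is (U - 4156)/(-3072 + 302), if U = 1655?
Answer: 2501/2770 ≈ 0.90289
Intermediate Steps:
(U - 4156)/(-3072 + 302) = (1655 - 4156)/(-3072 + 302) = -2501/(-2770) = -2501*(-1/2770) = 2501/2770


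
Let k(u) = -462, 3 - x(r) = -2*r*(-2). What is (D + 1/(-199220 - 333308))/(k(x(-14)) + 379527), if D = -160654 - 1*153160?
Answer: -55704913931/67287575440 ≈ -0.82786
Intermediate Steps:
x(r) = 3 - 4*r (x(r) = 3 - (-2*r)*(-2) = 3 - 4*r)
D = -313814 (D = -160654 - 153160 = -313814)
(D + 1/(-199220 - 333308))/(k(x(-14)) + 379527) = (-313814 + 1/(-199220 - 333308))/(-462 + 379527) = (-313814 + 1/(-532528))/379065 = (-313814 - 1/532528)*(1/379065) = -167114741793/532528*1/379065 = -55704913931/67287575440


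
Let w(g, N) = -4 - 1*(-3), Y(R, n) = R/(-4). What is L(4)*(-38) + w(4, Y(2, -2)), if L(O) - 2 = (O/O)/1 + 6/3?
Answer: -191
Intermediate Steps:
L(O) = 5 (L(O) = 2 + ((O/O)/1 + 6/3) = 2 + (1*1 + 6*(⅓)) = 2 + (1 + 2) = 2 + 3 = 5)
Y(R, n) = -R/4 (Y(R, n) = R*(-¼) = -R/4)
w(g, N) = -1 (w(g, N) = -4 + 3 = -1)
L(4)*(-38) + w(4, Y(2, -2)) = 5*(-38) - 1 = -190 - 1 = -191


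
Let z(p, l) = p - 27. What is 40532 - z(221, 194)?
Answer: 40338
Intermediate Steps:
z(p, l) = -27 + p
40532 - z(221, 194) = 40532 - (-27 + 221) = 40532 - 1*194 = 40532 - 194 = 40338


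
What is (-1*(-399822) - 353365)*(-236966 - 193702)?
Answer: -20007543276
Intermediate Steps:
(-1*(-399822) - 353365)*(-236966 - 193702) = (399822 - 353365)*(-430668) = 46457*(-430668) = -20007543276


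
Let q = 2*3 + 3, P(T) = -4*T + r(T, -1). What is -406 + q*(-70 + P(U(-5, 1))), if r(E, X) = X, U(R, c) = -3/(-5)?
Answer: -5333/5 ≈ -1066.6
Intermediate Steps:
U(R, c) = ⅗ (U(R, c) = -3*(-⅕) = ⅗)
P(T) = -1 - 4*T (P(T) = -4*T - 1 = -1 - 4*T)
q = 9 (q = 6 + 3 = 9)
-406 + q*(-70 + P(U(-5, 1))) = -406 + 9*(-70 + (-1 - 4*⅗)) = -406 + 9*(-70 + (-1 - 12/5)) = -406 + 9*(-70 - 17/5) = -406 + 9*(-367/5) = -406 - 3303/5 = -5333/5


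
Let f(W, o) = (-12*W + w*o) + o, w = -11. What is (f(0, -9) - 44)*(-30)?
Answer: -1380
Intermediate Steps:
f(W, o) = -12*W - 10*o (f(W, o) = (-12*W - 11*o) + o = -12*W - 10*o)
(f(0, -9) - 44)*(-30) = ((-12*0 - 10*(-9)) - 44)*(-30) = ((0 + 90) - 44)*(-30) = (90 - 44)*(-30) = 46*(-30) = -1380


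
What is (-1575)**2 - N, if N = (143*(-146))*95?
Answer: 4464035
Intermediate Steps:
N = -1983410 (N = -20878*95 = -1983410)
(-1575)**2 - N = (-1575)**2 - 1*(-1983410) = 2480625 + 1983410 = 4464035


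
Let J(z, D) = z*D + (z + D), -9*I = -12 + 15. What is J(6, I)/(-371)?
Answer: -11/1113 ≈ -0.0098832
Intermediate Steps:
I = -⅓ (I = -(-12 + 15)/9 = -⅑*3 = -⅓ ≈ -0.33333)
J(z, D) = D + z + D*z (J(z, D) = D*z + (D + z) = D + z + D*z)
J(6, I)/(-371) = (-⅓ + 6 - ⅓*6)/(-371) = (-⅓ + 6 - 2)*(-1/371) = (11/3)*(-1/371) = -11/1113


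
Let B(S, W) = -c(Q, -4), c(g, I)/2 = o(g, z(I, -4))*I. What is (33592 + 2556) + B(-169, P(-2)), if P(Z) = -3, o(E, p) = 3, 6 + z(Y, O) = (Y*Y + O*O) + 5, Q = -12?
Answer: 36172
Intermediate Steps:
z(Y, O) = -1 + O² + Y² (z(Y, O) = -6 + ((Y*Y + O*O) + 5) = -6 + ((Y² + O²) + 5) = -6 + ((O² + Y²) + 5) = -6 + (5 + O² + Y²) = -1 + O² + Y²)
c(g, I) = 6*I (c(g, I) = 2*(3*I) = 6*I)
B(S, W) = 24 (B(S, W) = -6*(-4) = -1*(-24) = 24)
(33592 + 2556) + B(-169, P(-2)) = (33592 + 2556) + 24 = 36148 + 24 = 36172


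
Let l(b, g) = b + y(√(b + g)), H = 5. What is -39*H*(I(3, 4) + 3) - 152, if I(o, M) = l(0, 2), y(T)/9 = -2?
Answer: 2773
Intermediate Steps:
y(T) = -18 (y(T) = 9*(-2) = -18)
l(b, g) = -18 + b (l(b, g) = b - 18 = -18 + b)
I(o, M) = -18 (I(o, M) = -18 + 0 = -18)
-39*H*(I(3, 4) + 3) - 152 = -195*(-18 + 3) - 152 = -195*(-15) - 152 = -39*(-75) - 152 = 2925 - 152 = 2773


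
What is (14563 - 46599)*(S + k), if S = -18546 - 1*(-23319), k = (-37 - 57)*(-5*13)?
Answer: -348647788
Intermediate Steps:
k = 6110 (k = -94*(-65) = 6110)
S = 4773 (S = -18546 + 23319 = 4773)
(14563 - 46599)*(S + k) = (14563 - 46599)*(4773 + 6110) = -32036*10883 = -348647788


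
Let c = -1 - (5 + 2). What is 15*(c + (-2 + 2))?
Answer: -120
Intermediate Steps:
c = -8 (c = -1 - 1*7 = -1 - 7 = -8)
15*(c + (-2 + 2)) = 15*(-8 + (-2 + 2)) = 15*(-8 + 0) = 15*(-8) = -120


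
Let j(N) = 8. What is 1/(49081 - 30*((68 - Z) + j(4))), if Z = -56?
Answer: 1/45121 ≈ 2.2163e-5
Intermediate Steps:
1/(49081 - 30*((68 - Z) + j(4))) = 1/(49081 - 30*((68 - 1*(-56)) + 8)) = 1/(49081 - 30*((68 + 56) + 8)) = 1/(49081 - 30*(124 + 8)) = 1/(49081 - 30*132) = 1/(49081 - 3960) = 1/45121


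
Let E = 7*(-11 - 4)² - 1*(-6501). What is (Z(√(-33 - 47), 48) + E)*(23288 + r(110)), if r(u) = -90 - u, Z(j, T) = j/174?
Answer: 186458688 + 15392*I*√5/29 ≈ 1.8646e+8 + 1186.8*I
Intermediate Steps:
Z(j, T) = j/174 (Z(j, T) = j*(1/174) = j/174)
E = 8076 (E = 7*(-15)² + 6501 = 7*225 + 6501 = 1575 + 6501 = 8076)
(Z(√(-33 - 47), 48) + E)*(23288 + r(110)) = (√(-33 - 47)/174 + 8076)*(23288 + (-90 - 1*110)) = (√(-80)/174 + 8076)*(23288 + (-90 - 110)) = ((4*I*√5)/174 + 8076)*(23288 - 200) = (2*I*√5/87 + 8076)*23088 = (8076 + 2*I*√5/87)*23088 = 186458688 + 15392*I*√5/29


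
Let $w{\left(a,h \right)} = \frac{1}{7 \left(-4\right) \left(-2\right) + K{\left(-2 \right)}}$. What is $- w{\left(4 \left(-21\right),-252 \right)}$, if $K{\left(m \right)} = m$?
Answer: $- \frac{1}{54} \approx -0.018519$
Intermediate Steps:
$w{\left(a,h \right)} = \frac{1}{54}$ ($w{\left(a,h \right)} = \frac{1}{7 \left(-4\right) \left(-2\right) - 2} = \frac{1}{\left(-28\right) \left(-2\right) - 2} = \frac{1}{56 - 2} = \frac{1}{54}$)
$- w{\left(4 \left(-21\right),-252 \right)} = \left(-1\right) \frac{1}{54} = - \frac{1}{54}$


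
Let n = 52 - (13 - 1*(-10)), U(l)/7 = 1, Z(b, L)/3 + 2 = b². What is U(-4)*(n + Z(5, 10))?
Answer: 686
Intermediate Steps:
Z(b, L) = -6 + 3*b²
U(l) = 7 (U(l) = 7*1 = 7)
n = 29 (n = 52 - (13 + 10) = 52 - 1*23 = 52 - 23 = 29)
U(-4)*(n + Z(5, 10)) = 7*(29 + (-6 + 3*5²)) = 7*(29 + (-6 + 3*25)) = 7*(29 + (-6 + 75)) = 7*(29 + 69) = 7*98 = 686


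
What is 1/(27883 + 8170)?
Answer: 1/36053 ≈ 2.7737e-5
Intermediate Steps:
1/(27883 + 8170) = 1/36053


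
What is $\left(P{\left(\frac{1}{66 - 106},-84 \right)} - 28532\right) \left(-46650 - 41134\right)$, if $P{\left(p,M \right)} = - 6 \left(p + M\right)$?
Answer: $\frac{12301983922}{5} \approx 2.4604 \cdot 10^{9}$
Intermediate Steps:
$P{\left(p,M \right)} = - 6 M - 6 p$ ($P{\left(p,M \right)} = - 6 \left(M + p\right) = - 6 M - 6 p$)
$\left(P{\left(\frac{1}{66 - 106},-84 \right)} - 28532\right) \left(-46650 - 41134\right) = \left(\left(\left(-6\right) \left(-84\right) - \frac{6}{66 - 106}\right) - 28532\right) \left(-46650 - 41134\right) = \left(\left(504 - \frac{6}{-40}\right) - 28532\right) \left(-87784\right) = \left(\left(504 - - \frac{3}{20}\right) - 28532\right) \left(-87784\right) = \left(\left(504 + \frac{3}{20}\right) - 28532\right) \left(-87784\right) = \left(\frac{10083}{20} - 28532\right) \left(-87784\right) = \left(- \frac{560557}{20}\right) \left(-87784\right) = \frac{12301983922}{5}$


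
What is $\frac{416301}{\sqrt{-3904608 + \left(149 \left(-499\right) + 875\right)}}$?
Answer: $- \frac{138767 i \sqrt{994521}}{663014} \approx - 208.72 i$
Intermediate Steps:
$\frac{416301}{\sqrt{-3904608 + \left(149 \left(-499\right) + 875\right)}} = \frac{416301}{\sqrt{-3904608 + \left(-74351 + 875\right)}} = \frac{416301}{\sqrt{-3904608 - 73476}} = \frac{416301}{\sqrt{-3978084}} = \frac{416301}{2 i \sqrt{994521}} = 416301 \left(- \frac{i \sqrt{994521}}{1989042}\right) = - \frac{138767 i \sqrt{994521}}{663014}$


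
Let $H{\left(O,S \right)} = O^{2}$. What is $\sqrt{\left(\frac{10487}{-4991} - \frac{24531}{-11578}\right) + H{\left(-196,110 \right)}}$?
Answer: $\frac{\sqrt{2617932783047811306}}{8255114} \approx 196.0$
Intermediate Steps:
$\sqrt{\left(\frac{10487}{-4991} - \frac{24531}{-11578}\right) + H{\left(-196,110 \right)}} = \sqrt{\left(\frac{10487}{-4991} - \frac{24531}{-11578}\right) + \left(-196\right)^{2}} = \sqrt{\left(10487 \left(- \frac{1}{4991}\right) - - \frac{24531}{11578}\right) + 38416} = \sqrt{\left(- \frac{10487}{4991} + \frac{24531}{11578}\right) + 38416} = \sqrt{\frac{145105}{8255114} + 38416} = \sqrt{\frac{317128604529}{8255114}} = \frac{\sqrt{2617932783047811306}}{8255114}$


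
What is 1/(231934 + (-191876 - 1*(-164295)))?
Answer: 1/204353 ≈ 4.8935e-6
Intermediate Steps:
1/(231934 + (-191876 - 1*(-164295))) = 1/(231934 + (-191876 + 164295)) = 1/(231934 - 27581) = 1/204353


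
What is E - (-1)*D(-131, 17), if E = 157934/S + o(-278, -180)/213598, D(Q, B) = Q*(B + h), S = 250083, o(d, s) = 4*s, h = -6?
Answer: -38470336067411/26708614317 ≈ -1440.4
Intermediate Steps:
D(Q, B) = Q*(-6 + B) (D(Q, B) = Q*(B - 6) = Q*(-6 + B))
E = 16777163386/26708614317 (E = 157934/250083 + (4*(-180))/213598 = 157934*(1/250083) - 720*1/213598 = 157934/250083 - 360/106799 = 16777163386/26708614317 ≈ 0.62816)
E - (-1)*D(-131, 17) = 16777163386/26708614317 - (-1)*(-131*(-6 + 17)) = 16777163386/26708614317 - (-1)*(-131*11) = 16777163386/26708614317 - (-1)*(-1441) = 16777163386/26708614317 - 1*1441 = 16777163386/26708614317 - 1441 = -38470336067411/26708614317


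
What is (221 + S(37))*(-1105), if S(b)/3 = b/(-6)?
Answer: -447525/2 ≈ -2.2376e+5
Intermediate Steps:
S(b) = -b/2 (S(b) = 3*(b/(-6)) = 3*(b*(-⅙)) = 3*(-b/6) = -b/2)
(221 + S(37))*(-1105) = (221 - ½*37)*(-1105) = (221 - 37/2)*(-1105) = (405/2)*(-1105) = -447525/2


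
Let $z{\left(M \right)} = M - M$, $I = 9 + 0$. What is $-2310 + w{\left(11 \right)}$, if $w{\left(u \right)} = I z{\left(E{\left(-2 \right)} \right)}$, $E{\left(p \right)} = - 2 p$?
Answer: $-2310$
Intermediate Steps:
$I = 9$
$z{\left(M \right)} = 0$
$w{\left(u \right)} = 0$ ($w{\left(u \right)} = 9 \cdot 0 = 0$)
$-2310 + w{\left(11 \right)} = -2310 + 0 = -2310$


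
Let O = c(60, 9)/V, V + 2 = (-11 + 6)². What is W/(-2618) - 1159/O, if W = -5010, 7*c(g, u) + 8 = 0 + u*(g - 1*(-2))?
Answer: -22080031/65450 ≈ -337.36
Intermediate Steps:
V = 23 (V = -2 + (-11 + 6)² = -2 + (-5)² = -2 + 25 = 23)
c(g, u) = -8/7 + u*(2 + g)/7 (c(g, u) = -8/7 + (0 + u*(g - 1*(-2)))/7 = -8/7 + (0 + u*(g + 2))/7 = -8/7 + (0 + u*(2 + g))/7 = -8/7 + (u*(2 + g))/7 = -8/7 + u*(2 + g)/7)
O = 550/161 (O = (-8/7 + (2/7)*9 + (⅐)*60*9)/23 = (-8/7 + 18/7 + 540/7)*(1/23) = (550/7)*(1/23) = 550/161 ≈ 3.4161)
W/(-2618) - 1159/O = -5010/(-2618) - 1159/550/161 = -5010*(-1/2618) - 1159*161/550 = 2505/1309 - 186599/550 = -22080031/65450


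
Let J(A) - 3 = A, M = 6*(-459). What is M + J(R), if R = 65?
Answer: -2686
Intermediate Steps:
M = -2754
J(A) = 3 + A
M + J(R) = -2754 + (3 + 65) = -2754 + 68 = -2686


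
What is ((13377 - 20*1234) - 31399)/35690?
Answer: -21351/17845 ≈ -1.1965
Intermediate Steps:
((13377 - 20*1234) - 31399)/35690 = ((13377 - 24680) - 31399)*(1/35690) = (-11303 - 31399)*(1/35690) = -42702*1/35690 = -21351/17845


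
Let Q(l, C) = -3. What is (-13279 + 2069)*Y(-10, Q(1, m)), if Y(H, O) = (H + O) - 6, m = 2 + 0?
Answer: 212990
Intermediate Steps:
m = 2
Y(H, O) = -6 + H + O
(-13279 + 2069)*Y(-10, Q(1, m)) = (-13279 + 2069)*(-6 - 10 - 3) = -11210*(-19) = 212990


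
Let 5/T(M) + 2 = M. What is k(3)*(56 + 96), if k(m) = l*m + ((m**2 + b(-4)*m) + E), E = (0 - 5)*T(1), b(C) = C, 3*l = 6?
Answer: 4256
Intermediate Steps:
l = 2 (l = (1/3)*6 = 2)
T(M) = 5/(-2 + M)
E = 25 (E = (0 - 5)*(5/(-2 + 1)) = -25/(-1) = -25*(-1) = -5*(-5) = 25)
k(m) = 25 + m**2 - 2*m (k(m) = 2*m + ((m**2 - 4*m) + 25) = 2*m + (25 + m**2 - 4*m) = 25 + m**2 - 2*m)
k(3)*(56 + 96) = (25 + 3**2 - 2*3)*(56 + 96) = (25 + 9 - 6)*152 = 28*152 = 4256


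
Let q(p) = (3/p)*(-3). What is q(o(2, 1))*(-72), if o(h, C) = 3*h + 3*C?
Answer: 72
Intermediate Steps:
o(h, C) = 3*C + 3*h
q(p) = -9/p
q(o(2, 1))*(-72) = -9/(3*1 + 3*2)*(-72) = -9/(3 + 6)*(-72) = -9/9*(-72) = -9*⅑*(-72) = -1*(-72) = 72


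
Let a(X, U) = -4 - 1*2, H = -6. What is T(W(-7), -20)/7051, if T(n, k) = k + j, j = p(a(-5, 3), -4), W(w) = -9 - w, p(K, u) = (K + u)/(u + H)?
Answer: -19/7051 ≈ -0.0026947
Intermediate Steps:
a(X, U) = -6 (a(X, U) = -4 - 2 = -6)
p(K, u) = (K + u)/(-6 + u) (p(K, u) = (K + u)/(u - 6) = (K + u)/(-6 + u))
j = 1 (j = (-6 - 4)/(-6 - 4) = -10/(-10) = -1/10*(-10) = 1)
T(n, k) = 1 + k (T(n, k) = k + 1 = 1 + k)
T(W(-7), -20)/7051 = (1 - 20)/7051 = -19*1/7051 = -19/7051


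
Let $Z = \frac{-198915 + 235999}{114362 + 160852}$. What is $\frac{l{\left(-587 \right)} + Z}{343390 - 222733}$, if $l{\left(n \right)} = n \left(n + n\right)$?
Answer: $\frac{94830231308}{16603247799} \approx 5.7115$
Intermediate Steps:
$Z = \frac{18542}{137607}$ ($Z = \frac{37084}{275214} = 37084 \cdot \frac{1}{275214} = \frac{18542}{137607} \approx 0.13475$)
$l{\left(n \right)} = 2 n^{2}$ ($l{\left(n \right)} = n 2 n = 2 n^{2}$)
$\frac{l{\left(-587 \right)} + Z}{343390 - 222733} = \frac{2 \left(-587\right)^{2} + \frac{18542}{137607}}{343390 - 222733} = \frac{2 \cdot 344569 + \frac{18542}{137607}}{120657} = \left(689138 + \frac{18542}{137607}\right) \frac{1}{120657} = \frac{94830231308}{137607} \cdot \frac{1}{120657} = \frac{94830231308}{16603247799}$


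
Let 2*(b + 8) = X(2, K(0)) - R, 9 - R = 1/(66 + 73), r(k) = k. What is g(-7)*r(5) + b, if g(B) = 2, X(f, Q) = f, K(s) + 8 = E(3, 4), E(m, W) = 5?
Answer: -208/139 ≈ -1.4964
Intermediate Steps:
K(s) = -3 (K(s) = -8 + 5 = -3)
R = 1250/139 (R = 9 - 1/(66 + 73) = 9 - 1/139 = 1250/139 ≈ 8.9928)
b = -1598/139 (b = -8 + (2 - 1*1250/139)/2 = -8 + (2 - 1250/139)/2 = -8 + (1/2)*(-972/139) = -8 - 486/139 = -1598/139 ≈ -11.496)
g(-7)*r(5) + b = 2*5 - 1598/139 = 10 - 1598/139 = -208/139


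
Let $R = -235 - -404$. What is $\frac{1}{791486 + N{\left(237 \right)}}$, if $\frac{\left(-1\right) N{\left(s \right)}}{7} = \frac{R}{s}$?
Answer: $\frac{237}{187580999} \approx 1.2635 \cdot 10^{-6}$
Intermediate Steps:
$R = 169$ ($R = -235 + 404 = 169$)
$N{\left(s \right)} = - \frac{1183}{s}$ ($N{\left(s \right)} = - 7 \frac{169}{s} = - \frac{1183}{s}$)
$\frac{1}{791486 + N{\left(237 \right)}} = \frac{1}{791486 - \frac{1183}{237}} = \frac{1}{\frac{187580999}{237}} = \frac{237}{187580999}$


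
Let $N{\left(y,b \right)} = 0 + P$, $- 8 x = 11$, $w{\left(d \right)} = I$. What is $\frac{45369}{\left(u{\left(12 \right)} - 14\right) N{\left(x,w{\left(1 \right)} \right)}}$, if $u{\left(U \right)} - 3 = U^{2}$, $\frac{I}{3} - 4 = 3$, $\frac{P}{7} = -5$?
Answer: $- \frac{45369}{4655} \approx -9.7463$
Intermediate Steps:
$P = -35$ ($P = 7 \left(-5\right) = -35$)
$I = 21$ ($I = 12 + 3 \cdot 3 = 12 + 9 = 21$)
$w{\left(d \right)} = 21$
$x = - \frac{11}{8}$ ($x = \left(- \frac{1}{8}\right) 11 = - \frac{11}{8} \approx -1.375$)
$N{\left(y,b \right)} = -35$ ($N{\left(y,b \right)} = 0 - 35 = -35$)
$u{\left(U \right)} = 3 + U^{2}$
$\frac{45369}{\left(u{\left(12 \right)} - 14\right) N{\left(x,w{\left(1 \right)} \right)}} = \frac{45369}{\left(\left(3 + 12^{2}\right) - 14\right) \left(-35\right)} = \frac{45369}{\left(\left(3 + 144\right) - 14\right) \left(-35\right)} = \frac{45369}{\left(147 - 14\right) \left(-35\right)} = \frac{45369}{133 \left(-35\right)} = \frac{45369}{-4655} = 45369 \left(- \frac{1}{4655}\right) = - \frac{45369}{4655}$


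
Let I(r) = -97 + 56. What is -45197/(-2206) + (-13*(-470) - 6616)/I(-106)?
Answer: 2969313/90446 ≈ 32.830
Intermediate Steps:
I(r) = -41
-45197/(-2206) + (-13*(-470) - 6616)/I(-106) = -45197/(-2206) + (-13*(-470) - 6616)/(-41) = -45197*(-1/2206) + (6110 - 6616)*(-1/41) = 45197/2206 - 506*(-1/41) = 45197/2206 + 506/41 = 2969313/90446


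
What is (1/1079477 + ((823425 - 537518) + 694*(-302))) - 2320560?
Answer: -2422606541956/1079477 ≈ -2.2442e+6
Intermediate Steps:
(1/1079477 + ((823425 - 537518) + 694*(-302))) - 2320560 = (1/1079477 + (285907 - 209588)) - 2320560 = (1/1079477 + 76319) - 2320560 = 82384605164/1079477 - 2320560 = -2422606541956/1079477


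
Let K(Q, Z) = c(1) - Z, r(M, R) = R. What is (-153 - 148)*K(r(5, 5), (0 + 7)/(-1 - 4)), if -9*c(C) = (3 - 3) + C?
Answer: -17458/45 ≈ -387.96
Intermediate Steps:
c(C) = -C/9 (c(C) = -((3 - 3) + C)/9 = -(0 + C)/9 = -C/9)
K(Q, Z) = -⅑ - Z (K(Q, Z) = -⅑*1 - Z = -⅑ - Z)
(-153 - 148)*K(r(5, 5), (0 + 7)/(-1 - 4)) = (-153 - 148)*(-⅑ - (0 + 7)/(-1 - 4)) = -301*(-⅑ - 7/(-5)) = -301*(-⅑ - 7*(-1)/5) = -301*(-⅑ - 1*(-7/5)) = -301*(-⅑ + 7/5) = -301*58/45 = -17458/45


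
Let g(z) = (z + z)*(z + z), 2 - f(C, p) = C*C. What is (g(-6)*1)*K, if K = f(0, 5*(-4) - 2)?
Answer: 288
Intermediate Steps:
f(C, p) = 2 - C² (f(C, p) = 2 - C*C = 2 - C²)
g(z) = 4*z² (g(z) = (2*z)*(2*z) = 4*z²)
K = 2 (K = 2 - 1*0² = 2 - 1*0 = 2 + 0 = 2)
(g(-6)*1)*K = ((4*(-6)²)*1)*2 = ((4*36)*1)*2 = (144*1)*2 = 144*2 = 288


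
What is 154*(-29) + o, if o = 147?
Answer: -4319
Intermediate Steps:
154*(-29) + o = 154*(-29) + 147 = -4466 + 147 = -4319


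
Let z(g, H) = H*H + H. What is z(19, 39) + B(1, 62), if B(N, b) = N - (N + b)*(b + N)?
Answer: -2408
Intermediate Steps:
z(g, H) = H + H² (z(g, H) = H² + H = H + H²)
B(N, b) = N - (N + b)² (B(N, b) = N - (N + b)*(N + b) = N - (N + b)²)
z(19, 39) + B(1, 62) = 39*(1 + 39) + (1 - (1 + 62)²) = 39*40 + (1 - 1*63²) = 1560 + (1 - 1*3969) = 1560 + (1 - 3969) = 1560 - 3968 = -2408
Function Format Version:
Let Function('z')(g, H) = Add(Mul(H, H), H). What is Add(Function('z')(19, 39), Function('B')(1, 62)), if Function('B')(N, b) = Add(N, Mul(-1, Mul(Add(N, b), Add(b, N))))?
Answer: -2408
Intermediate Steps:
Function('z')(g, H) = Add(H, Pow(H, 2)) (Function('z')(g, H) = Add(Pow(H, 2), H) = Add(H, Pow(H, 2)))
Function('B')(N, b) = Add(N, Mul(-1, Pow(Add(N, b), 2))) (Function('B')(N, b) = Add(N, Mul(-1, Mul(Add(N, b), Add(N, b)))) = Add(N, Mul(-1, Pow(Add(N, b), 2))))
Add(Function('z')(19, 39), Function('B')(1, 62)) = Add(Mul(39, Add(1, 39)), Add(1, Mul(-1, Pow(Add(1, 62), 2)))) = Add(Mul(39, 40), Add(1, Mul(-1, Pow(63, 2)))) = Add(1560, Add(1, Mul(-1, 3969))) = Add(1560, Add(1, -3969)) = Add(1560, -3968) = -2408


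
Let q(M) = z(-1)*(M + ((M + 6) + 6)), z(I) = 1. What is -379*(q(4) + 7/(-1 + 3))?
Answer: -17813/2 ≈ -8906.5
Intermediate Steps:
q(M) = 12 + 2*M (q(M) = 1*(M + ((M + 6) + 6)) = 1*(M + ((6 + M) + 6)) = 1*(M + (12 + M)) = 1*(12 + 2*M) = 12 + 2*M)
-379*(q(4) + 7/(-1 + 3)) = -379*((12 + 2*4) + 7/(-1 + 3)) = -379*((12 + 8) + 7/2) = -379*(20 + 7*(½)) = -379*(20 + 7/2) = -379*47/2 = -17813/2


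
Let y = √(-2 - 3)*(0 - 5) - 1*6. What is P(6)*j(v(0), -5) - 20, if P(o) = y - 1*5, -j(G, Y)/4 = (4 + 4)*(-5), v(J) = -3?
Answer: -1780 - 800*I*√5 ≈ -1780.0 - 1788.9*I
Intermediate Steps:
j(G, Y) = 160 (j(G, Y) = -4*(4 + 4)*(-5) = -32*(-5) = -4*(-40) = 160)
y = -6 - 5*I*√5 (y = √(-5)*(-5) - 6 = (I*√5)*(-5) - 6 = -5*I*√5 - 6 = -6 - 5*I*√5 ≈ -6.0 - 11.18*I)
P(o) = -11 - 5*I*√5 (P(o) = (-6 - 5*I*√5) - 1*5 = (-6 - 5*I*√5) - 5 = -11 - 5*I*√5)
P(6)*j(v(0), -5) - 20 = (-11 - 5*I*√5)*160 - 20 = (-1760 - 800*I*√5) - 20 = -1780 - 800*I*√5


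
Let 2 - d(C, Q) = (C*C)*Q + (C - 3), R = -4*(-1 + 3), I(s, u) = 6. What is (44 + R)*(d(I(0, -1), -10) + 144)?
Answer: 18108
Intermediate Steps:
R = -8 (R = -4*2 = -8)
d(C, Q) = 5 - C - Q*C**2 (d(C, Q) = 2 - ((C*C)*Q + (C - 3)) = 2 - (C**2*Q + (-3 + C)) = 2 - (Q*C**2 + (-3 + C)) = 2 - (-3 + C + Q*C**2) = 2 + (3 - C - Q*C**2) = 5 - C - Q*C**2)
(44 + R)*(d(I(0, -1), -10) + 144) = (44 - 8)*((5 - 1*6 - 1*(-10)*6**2) + 144) = 36*((5 - 6 - 1*(-10)*36) + 144) = 36*((5 - 6 + 360) + 144) = 36*(359 + 144) = 36*503 = 18108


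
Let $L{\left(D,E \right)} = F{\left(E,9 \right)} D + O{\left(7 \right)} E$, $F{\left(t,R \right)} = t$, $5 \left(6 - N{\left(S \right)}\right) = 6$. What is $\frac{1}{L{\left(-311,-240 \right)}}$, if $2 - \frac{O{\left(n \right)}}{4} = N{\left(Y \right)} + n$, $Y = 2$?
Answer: $\frac{1}{84048} \approx 1.1898 \cdot 10^{-5}$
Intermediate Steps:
$N{\left(S \right)} = \frac{24}{5}$ ($N{\left(S \right)} = 6 - \frac{6}{5} = \frac{24}{5}$)
$O{\left(n \right)} = - \frac{56}{5} - 4 n$ ($O{\left(n \right)} = 8 - 4 \left(\frac{24}{5} + n\right) = 8 - \left(\frac{96}{5} + 4 n\right) = - \frac{56}{5} - 4 n$)
$L{\left(D,E \right)} = - \frac{196 E}{5} + D E$ ($L{\left(D,E \right)} = E D + \left(- \frac{56}{5} - 28\right) E = D E + \left(- \frac{56}{5} - 28\right) E = D E - \frac{196 E}{5} = - \frac{196 E}{5} + D E$)
$\frac{1}{L{\left(-311,-240 \right)}} = \frac{1}{\frac{1}{5} \left(-240\right) \left(-196 + 5 \left(-311\right)\right)} = \frac{1}{\frac{1}{5} \left(-240\right) \left(-196 - 1555\right)} = \frac{1}{\frac{1}{5} \left(-240\right) \left(-1751\right)} = \frac{1}{84048}$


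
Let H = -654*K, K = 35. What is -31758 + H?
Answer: -54648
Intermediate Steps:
H = -22890 (H = -654*35 = -22890)
-31758 + H = -31758 - 22890 = -54648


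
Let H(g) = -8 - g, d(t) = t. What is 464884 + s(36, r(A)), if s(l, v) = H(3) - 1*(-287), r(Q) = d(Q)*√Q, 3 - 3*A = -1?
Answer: 465160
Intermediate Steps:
A = 4/3 (A = 1 - ⅓*(-1) = 1 + ⅓ = 4/3 ≈ 1.3333)
r(Q) = Q^(3/2) (r(Q) = Q*√Q = Q^(3/2))
s(l, v) = 276 (s(l, v) = (-8 - 1*3) - 1*(-287) = (-8 - 3) + 287 = -11 + 287 = 276)
464884 + s(36, r(A)) = 464884 + 276 = 465160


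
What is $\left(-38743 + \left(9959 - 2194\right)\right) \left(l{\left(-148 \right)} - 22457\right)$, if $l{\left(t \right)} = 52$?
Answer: $694062090$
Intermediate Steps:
$\left(-38743 + \left(9959 - 2194\right)\right) \left(l{\left(-148 \right)} - 22457\right) = \left(-38743 + \left(9959 - 2194\right)\right) \left(52 - 22457\right) = \left(-38743 + \left(9959 - 2194\right)\right) \left(-22405\right) = \left(-38743 + 7765\right) \left(-22405\right) = \left(-30978\right) \left(-22405\right) = 694062090$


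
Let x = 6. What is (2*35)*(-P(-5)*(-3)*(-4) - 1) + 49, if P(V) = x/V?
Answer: 987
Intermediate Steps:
P(V) = 6/V
(2*35)*(-P(-5)*(-3)*(-4) - 1) + 49 = (2*35)*(-(6/(-5))*(-3)*(-4) - 1) + 49 = 70*(-(6*(-⅕))*(-3)*(-4) - 1) + 49 = 70*(-(-6/5*(-3))*(-4) - 1) + 49 = 70*(-18*(-4)/5 - 1) + 49 = 70*(-1*(-72/5) - 1) + 49 = 70*(72/5 - 1) + 49 = 70*(67/5) + 49 = 938 + 49 = 987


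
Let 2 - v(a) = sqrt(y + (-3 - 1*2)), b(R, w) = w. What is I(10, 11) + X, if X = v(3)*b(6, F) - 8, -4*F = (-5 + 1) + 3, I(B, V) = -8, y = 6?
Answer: -63/4 ≈ -15.750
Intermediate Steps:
F = 1/4 (F = -((-5 + 1) + 3)/4 = -(-4 + 3)/4 = -1/4*(-1) = 1/4 ≈ 0.25000)
v(a) = 1 (v(a) = 2 - sqrt(6 + (-3 - 1*2)) = 2 - sqrt(6 + (-3 - 2)) = 2 - sqrt(6 - 5) = 2 - sqrt(1) = 2 - 1*1 = 2 - 1 = 1)
X = -31/4 (X = 1*(1/4) - 8 = 1/4 - 8 = -31/4 ≈ -7.7500)
I(10, 11) + X = -8 - 31/4 = -63/4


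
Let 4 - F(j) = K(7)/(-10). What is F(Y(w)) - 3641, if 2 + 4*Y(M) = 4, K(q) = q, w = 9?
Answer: -36363/10 ≈ -3636.3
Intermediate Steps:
Y(M) = ½ (Y(M) = -½ + (¼)*4 = -½ + 1 = ½)
F(j) = 47/10 (F(j) = 4 - 7/(-10) = 4 - 7*(-1)/10 = 4 - 1*(-7/10) = 4 + 7/10 = 47/10)
F(Y(w)) - 3641 = 47/10 - 3641 = -36363/10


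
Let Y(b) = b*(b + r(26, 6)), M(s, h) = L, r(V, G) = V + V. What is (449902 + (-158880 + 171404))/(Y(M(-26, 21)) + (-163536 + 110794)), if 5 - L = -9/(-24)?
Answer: -29595264/3358727 ≈ -8.8114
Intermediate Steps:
r(V, G) = 2*V
L = 37/8 (L = 5 - (-9)/(-24) = 5 - (-9)*(-1)/24 = 5 - 1*3/8 = 5 - 3/8 = 37/8 ≈ 4.6250)
M(s, h) = 37/8
Y(b) = b*(52 + b) (Y(b) = b*(b + 2*26) = b*(b + 52) = b*(52 + b))
(449902 + (-158880 + 171404))/(Y(M(-26, 21)) + (-163536 + 110794)) = (449902 + (-158880 + 171404))/(37*(52 + 37/8)/8 + (-163536 + 110794)) = (449902 + 12524)/((37/8)*(453/8) - 52742) = 462426/(16761/64 - 52742) = 462426/(-3358727/64) = 462426*(-64/3358727) = -29595264/3358727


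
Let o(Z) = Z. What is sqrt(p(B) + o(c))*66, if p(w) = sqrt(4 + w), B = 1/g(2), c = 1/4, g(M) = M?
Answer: 33*sqrt(1 + 6*sqrt(2)) ≈ 101.63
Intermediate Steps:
c = 1/4 ≈ 0.25000
B = 1/2 ≈ 0.50000
sqrt(p(B) + o(c))*66 = sqrt(sqrt(4 + 1/2) + 1/4)*66 = sqrt(sqrt(9/2) + 1/4)*66 = sqrt(3*sqrt(2)/2 + 1/4)*66 = sqrt(1/4 + 3*sqrt(2)/2)*66 = 66*sqrt(1/4 + 3*sqrt(2)/2)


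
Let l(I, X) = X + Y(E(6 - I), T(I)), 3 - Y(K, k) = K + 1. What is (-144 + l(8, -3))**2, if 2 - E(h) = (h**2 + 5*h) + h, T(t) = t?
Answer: 24025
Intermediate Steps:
E(h) = 2 - h**2 - 6*h (E(h) = 2 - ((h**2 + 5*h) + h) = 2 - (h**2 + 6*h) = 2 + (-h**2 - 6*h) = 2 - h**2 - 6*h)
Y(K, k) = 2 - K (Y(K, k) = 3 - (K + 1) = 3 - (1 + K) = 3 + (-1 - K) = 2 - K)
l(I, X) = 36 + X + (6 - I)**2 - 6*I (l(I, X) = X + (2 - (2 - (6 - I)**2 - 6*(6 - I))) = X + (2 - (2 - (6 - I)**2 + (-36 + 6*I))) = X + (2 - (-34 - (6 - I)**2 + 6*I)) = X + (2 + (34 + (6 - I)**2 - 6*I)) = X + (36 + (6 - I)**2 - 6*I) = 36 + X + (6 - I)**2 - 6*I)
(-144 + l(8, -3))**2 = (-144 + (72 - 3 + 8**2 - 18*8))**2 = (-144 + (72 - 3 + 64 - 144))**2 = (-144 - 11)**2 = (-155)**2 = 24025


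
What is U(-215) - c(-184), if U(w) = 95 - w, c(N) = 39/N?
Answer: 57079/184 ≈ 310.21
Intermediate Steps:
U(-215) - c(-184) = (95 - 1*(-215)) - 39/(-184) = (95 + 215) - 39*(-1)/184 = 310 - 1*(-39/184) = 310 + 39/184 = 57079/184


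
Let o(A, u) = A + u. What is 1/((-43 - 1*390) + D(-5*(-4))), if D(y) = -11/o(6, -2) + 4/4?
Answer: -4/1739 ≈ -0.0023002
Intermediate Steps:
D(y) = -7/4 (D(y) = -11/(6 - 2) + 4/4 = -11/4 + 4*(1/4) = -11*1/4 + 1 = -11/4 + 1 = -7/4)
1/((-43 - 1*390) + D(-5*(-4))) = 1/((-43 - 1*390) - 7/4) = 1/((-43 - 390) - 7/4) = 1/(-433 - 7/4) = 1/(-1739/4) = -4/1739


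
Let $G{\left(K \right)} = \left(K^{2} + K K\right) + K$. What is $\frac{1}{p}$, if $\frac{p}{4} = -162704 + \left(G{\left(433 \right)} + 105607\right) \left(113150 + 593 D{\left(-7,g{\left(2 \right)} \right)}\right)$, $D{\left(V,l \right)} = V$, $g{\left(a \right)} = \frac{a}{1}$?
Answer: $\frac{1}{209721273112} \approx 4.7682 \cdot 10^{-12}$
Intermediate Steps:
$g{\left(a \right)} = a$ ($g{\left(a \right)} = a 1 = a$)
$G{\left(K \right)} = K + 2 K^{2}$ ($G{\left(K \right)} = \left(K^{2} + K^{2}\right) + K = 2 K^{2} + K = K + 2 K^{2}$)
$p = 209721273112$ ($p = 4 \left(-162704 + \left(433 \left(1 + 2 \cdot 433\right) + 105607\right) \left(113150 + 593 \left(-7\right)\right)\right) = 4 \left(-162704 + \left(433 \left(1 + 866\right) + 105607\right) \left(113150 - 4151\right)\right) = 4 \left(-162704 + \left(433 \cdot 867 + 105607\right) 108999\right) = 4 \left(-162704 + \left(375411 + 105607\right) 108999\right) = 4 \left(-162704 + 481018 \cdot 108999\right) = 4 \left(-162704 + 52430480982\right) = 4 \cdot 52430318278 = 209721273112$)
$\frac{1}{p} = \frac{1}{209721273112}$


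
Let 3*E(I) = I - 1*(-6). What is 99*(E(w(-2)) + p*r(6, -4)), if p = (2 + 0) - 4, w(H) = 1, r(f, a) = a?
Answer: 1023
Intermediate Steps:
p = -2 (p = 2 - 4 = -2)
E(I) = 2 + I/3 (E(I) = (I - 1*(-6))/3 = (I + 6)/3 = (6 + I)/3 = 2 + I/3)
99*(E(w(-2)) + p*r(6, -4)) = 99*((2 + (⅓)*1) - 2*(-4)) = 99*((2 + ⅓) + 8) = 99*(7/3 + 8) = 99*(31/3) = 1023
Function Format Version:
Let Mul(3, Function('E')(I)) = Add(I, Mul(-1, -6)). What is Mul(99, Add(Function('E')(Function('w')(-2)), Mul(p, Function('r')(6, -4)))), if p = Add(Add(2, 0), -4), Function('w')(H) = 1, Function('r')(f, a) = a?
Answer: 1023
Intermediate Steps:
p = -2 (p = Add(2, -4) = -2)
Function('E')(I) = Add(2, Mul(Rational(1, 3), I)) (Function('E')(I) = Mul(Rational(1, 3), Add(I, Mul(-1, -6))) = Mul(Rational(1, 3), Add(I, 6)) = Mul(Rational(1, 3), Add(6, I)) = Add(2, Mul(Rational(1, 3), I)))
Mul(99, Add(Function('E')(Function('w')(-2)), Mul(p, Function('r')(6, -4)))) = Mul(99, Add(Add(2, Mul(Rational(1, 3), 1)), Mul(-2, -4))) = Mul(99, Add(Add(2, Rational(1, 3)), 8)) = Mul(99, Add(Rational(7, 3), 8)) = Mul(99, Rational(31, 3)) = 1023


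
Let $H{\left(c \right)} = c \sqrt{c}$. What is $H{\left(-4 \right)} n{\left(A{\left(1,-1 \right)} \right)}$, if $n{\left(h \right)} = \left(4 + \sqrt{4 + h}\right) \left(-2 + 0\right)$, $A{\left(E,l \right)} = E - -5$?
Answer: $16 i \left(4 + \sqrt{10}\right) \approx 114.6 i$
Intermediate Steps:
$A{\left(E,l \right)} = 5 + E$ ($A{\left(E,l \right)} = E + 5 = 5 + E$)
$H{\left(c \right)} = c^{\frac{3}{2}}$
$n{\left(h \right)} = -8 - 2 \sqrt{4 + h}$ ($n{\left(h \right)} = \left(4 + \sqrt{4 + h}\right) \left(-2\right) = -8 - 2 \sqrt{4 + h}$)
$H{\left(-4 \right)} n{\left(A{\left(1,-1 \right)} \right)} = \left(-4\right)^{\frac{3}{2}} \left(-8 - 2 \sqrt{4 + \left(5 + 1\right)}\right) = - 8 i \left(-8 - 2 \sqrt{4 + 6}\right) = - 8 i \left(-8 - 2 \sqrt{10}\right)$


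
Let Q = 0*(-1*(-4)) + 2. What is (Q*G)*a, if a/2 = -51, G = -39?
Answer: 7956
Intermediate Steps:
a = -102 (a = 2*(-51) = -102)
Q = 2 (Q = 0*4 + 2 = 0 + 2 = 2)
(Q*G)*a = (2*(-39))*(-102) = -78*(-102) = 7956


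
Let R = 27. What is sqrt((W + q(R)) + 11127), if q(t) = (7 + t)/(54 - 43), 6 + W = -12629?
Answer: I*sqrt(182094)/11 ≈ 38.793*I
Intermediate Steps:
W = -12635 (W = -6 - 12629 = -12635)
q(t) = 7/11 + t/11 (q(t) = (7 + t)/11 = (7 + t)*(1/11) = 7/11 + t/11)
sqrt((W + q(R)) + 11127) = sqrt((-12635 + (7/11 + (1/11)*27)) + 11127) = sqrt((-12635 + (7/11 + 27/11)) + 11127) = sqrt((-12635 + 34/11) + 11127) = sqrt(-138951/11 + 11127) = sqrt(-16554/11) = I*sqrt(182094)/11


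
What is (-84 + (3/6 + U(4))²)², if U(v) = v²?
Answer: 567009/16 ≈ 35438.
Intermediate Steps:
(-84 + (3/6 + U(4))²)² = (-84 + (3/6 + 4²)²)² = (-84 + (3*(⅙) + 16)²)² = (-84 + (½ + 16)²)² = (-84 + (33/2)²)² = (-84 + 1089/4)² = (753/4)² = 567009/16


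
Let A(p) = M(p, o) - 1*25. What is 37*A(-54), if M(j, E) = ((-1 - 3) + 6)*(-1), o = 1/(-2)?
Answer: -999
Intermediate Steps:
o = -1/2 (o = 1*(-1/2) = -1/2 ≈ -0.50000)
M(j, E) = -2 (M(j, E) = (-4 + 6)*(-1) = 2*(-1) = -2)
A(p) = -27 (A(p) = -2 - 1*25 = -2 - 25 = -27)
37*A(-54) = 37*(-27) = -999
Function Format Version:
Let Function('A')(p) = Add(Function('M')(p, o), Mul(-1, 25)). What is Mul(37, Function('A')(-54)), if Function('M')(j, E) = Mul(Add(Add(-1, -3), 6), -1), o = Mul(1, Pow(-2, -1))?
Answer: -999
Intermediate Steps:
o = Rational(-1, 2) (o = Mul(1, Rational(-1, 2)) = Rational(-1, 2) ≈ -0.50000)
Function('M')(j, E) = -2 (Function('M')(j, E) = Mul(Add(-4, 6), -1) = Mul(2, -1) = -2)
Function('A')(p) = -27 (Function('A')(p) = Add(-2, Mul(-1, 25)) = Add(-2, -25) = -27)
Mul(37, Function('A')(-54)) = Mul(37, -27) = -999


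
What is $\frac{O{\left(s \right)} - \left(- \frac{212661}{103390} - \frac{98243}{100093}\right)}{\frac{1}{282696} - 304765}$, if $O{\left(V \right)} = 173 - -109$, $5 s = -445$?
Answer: $- \frac{59563092644304612}{63685264861315037395} \approx -0.00093527$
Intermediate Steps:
$s = -89$ ($s = \frac{1}{5} \left(-445\right) = -89$)
$O{\left(V \right)} = 282$ ($O{\left(V \right)} = 173 + 109 = 282$)
$\frac{O{\left(s \right)} - \left(- \frac{212661}{103390} - \frac{98243}{100093}\right)}{\frac{1}{282696} - 304765} = \frac{282 - \left(- \frac{212661}{103390} - \frac{98243}{100093}\right)}{\frac{1}{282696} - 304765} = \frac{282 - - \frac{4491888749}{1478373610}}{\frac{1}{282696} - 304765} = \frac{282 + \left(\frac{212661}{103390} + \frac{98243}{100093}\right)}{- \frac{86155846439}{282696}} = \left(282 + \frac{4491888749}{1478373610}\right) \left(- \frac{282696}{86155846439}\right) = \frac{421393246769}{1478373610} \left(- \frac{282696}{86155846439}\right) = - \frac{59563092644304612}{63685264861315037395}$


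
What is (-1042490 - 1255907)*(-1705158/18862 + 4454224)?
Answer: -96548611004354105/9431 ≈ -1.0237e+13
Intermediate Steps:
(-1042490 - 1255907)*(-1705158/18862 + 4454224) = -2298397*(-1705158*1/18862 + 4454224) = -2298397*(-852579/9431 + 4454224) = -2298397*42006933965/9431 = -96548611004354105/9431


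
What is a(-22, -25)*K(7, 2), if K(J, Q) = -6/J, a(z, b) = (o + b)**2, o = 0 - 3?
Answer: -672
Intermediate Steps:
o = -3
a(z, b) = (-3 + b)**2
a(-22, -25)*K(7, 2) = (-3 - 25)**2*(-6/7) = (-28)**2*(-6*1/7) = 784*(-6/7) = -672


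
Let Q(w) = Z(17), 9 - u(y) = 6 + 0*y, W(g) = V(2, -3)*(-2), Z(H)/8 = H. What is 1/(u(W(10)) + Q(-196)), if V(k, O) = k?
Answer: 1/139 ≈ 0.0071942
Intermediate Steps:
Z(H) = 8*H
W(g) = -4 (W(g) = 2*(-2) = -4)
u(y) = 3 (u(y) = 9 - (6 + 0*y) = 9 - (6 + 0) = 9 - 1*6 = 9 - 6 = 3)
Q(w) = 136 (Q(w) = 8*17 = 136)
1/(u(W(10)) + Q(-196)) = 1/(3 + 136) = 1/139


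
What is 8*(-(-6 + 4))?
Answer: 16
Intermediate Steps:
8*(-(-6 + 4)) = 8*(-1*(-2)) = 8*2 = 16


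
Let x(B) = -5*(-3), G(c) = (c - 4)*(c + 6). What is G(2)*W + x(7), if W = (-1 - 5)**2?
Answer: -561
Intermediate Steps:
G(c) = (-4 + c)*(6 + c)
x(B) = 15
W = 36 (W = (-6)**2 = 36)
G(2)*W + x(7) = (-24 + 2**2 + 2*2)*36 + 15 = (-24 + 4 + 4)*36 + 15 = -16*36 + 15 = -576 + 15 = -561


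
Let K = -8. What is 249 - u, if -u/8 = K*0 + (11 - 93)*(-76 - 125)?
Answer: 132105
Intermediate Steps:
u = -131856 (u = -8*(-8*0 + (11 - 93)*(-76 - 125)) = -8*(0 - 82*(-201)) = -8*(0 + 16482) = -8*16482 = -131856)
249 - u = 249 - 1*(-131856) = 249 + 131856 = 132105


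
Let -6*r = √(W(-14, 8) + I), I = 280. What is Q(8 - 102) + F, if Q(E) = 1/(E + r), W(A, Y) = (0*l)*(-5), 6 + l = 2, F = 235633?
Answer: 9360991768/39727 + 3*√70/79454 ≈ 2.3563e+5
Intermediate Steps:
l = -4 (l = -6 + 2 = -4)
W(A, Y) = 0 (W(A, Y) = (0*(-4))*(-5) = 0*(-5) = 0)
r = -√70/3 (r = -√(0 + 280)/6 = -√70/3 ≈ -2.7889)
Q(E) = 1/(E - √70/3)
Q(8 - 102) + F = 3/(-√70 + 3*(8 - 102)) + 235633 = 3/(-√70 + 3*(-94)) + 235633 = 3/(-√70 - 282) + 235633 = 3/(-282 - √70) + 235633 = 235633 + 3/(-282 - √70)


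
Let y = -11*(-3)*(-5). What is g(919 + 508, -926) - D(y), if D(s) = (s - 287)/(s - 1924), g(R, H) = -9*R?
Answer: -26829479/2089 ≈ -12843.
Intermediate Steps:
y = -165 (y = 33*(-5) = -165)
D(s) = (-287 + s)/(-1924 + s)
g(919 + 508, -926) - D(y) = -9*(919 + 508) - (-287 - 165)/(-1924 - 165) = -9*1427 - (-452)/(-2089) = -12843 - (-1)*(-452)/2089 = -12843 - 1*452/2089 = -12843 - 452/2089 = -26829479/2089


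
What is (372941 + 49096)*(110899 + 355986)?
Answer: 197042744745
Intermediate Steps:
(372941 + 49096)*(110899 + 355986) = 422037*466885 = 197042744745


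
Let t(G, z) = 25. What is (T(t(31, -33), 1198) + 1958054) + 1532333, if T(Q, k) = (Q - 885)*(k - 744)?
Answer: 3099947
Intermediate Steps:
T(Q, k) = (-885 + Q)*(-744 + k)
(T(t(31, -33), 1198) + 1958054) + 1532333 = ((658440 - 885*1198 - 744*25 + 25*1198) + 1958054) + 1532333 = ((658440 - 1060230 - 18600 + 29950) + 1958054) + 1532333 = (-390440 + 1958054) + 1532333 = 1567614 + 1532333 = 3099947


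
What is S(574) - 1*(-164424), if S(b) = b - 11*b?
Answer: 158684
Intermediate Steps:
S(b) = -10*b
S(574) - 1*(-164424) = -10*574 - 1*(-164424) = -5740 + 164424 = 158684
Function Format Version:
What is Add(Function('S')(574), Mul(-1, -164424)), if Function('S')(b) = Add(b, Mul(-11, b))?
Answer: 158684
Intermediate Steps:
Function('S')(b) = Mul(-10, b)
Add(Function('S')(574), Mul(-1, -164424)) = Add(Mul(-10, 574), Mul(-1, -164424)) = Add(-5740, 164424) = 158684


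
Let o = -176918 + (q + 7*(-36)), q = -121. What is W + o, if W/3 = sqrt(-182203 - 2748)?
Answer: -177291 + 3*I*sqrt(184951) ≈ -1.7729e+5 + 1290.2*I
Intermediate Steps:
W = 3*I*sqrt(184951) (W = 3*sqrt(-182203 - 2748) = 3*sqrt(-184951) = 3*(I*sqrt(184951)) = 3*I*sqrt(184951) ≈ 1290.2*I)
o = -177291 (o = -176918 + (-121 + 7*(-36)) = -176918 + (-121 - 252) = -176918 - 373 = -177291)
W + o = 3*I*sqrt(184951) - 177291 = -177291 + 3*I*sqrt(184951)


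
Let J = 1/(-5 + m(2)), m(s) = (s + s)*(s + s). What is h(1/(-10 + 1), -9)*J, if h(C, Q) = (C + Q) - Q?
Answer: -1/99 ≈ -0.010101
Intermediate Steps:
m(s) = 4*s² (m(s) = (2*s)*(2*s) = 4*s²)
h(C, Q) = C
J = 1/11 (J = 1/(-5 + 4*2²) = 1/(-5 + 4*4) = 1/(-5 + 16) = 1/11 ≈ 0.090909)
h(1/(-10 + 1), -9)*J = (1/11)/(-10 + 1) = (1/11)/(-9) = -⅑*1/11 = -1/99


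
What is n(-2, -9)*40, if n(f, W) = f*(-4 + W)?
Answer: 1040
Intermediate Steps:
n(-2, -9)*40 = -2*(-4 - 9)*40 = -2*(-13)*40 = 26*40 = 1040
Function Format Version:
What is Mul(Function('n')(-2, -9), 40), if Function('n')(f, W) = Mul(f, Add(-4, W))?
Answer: 1040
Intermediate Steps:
Mul(Function('n')(-2, -9), 40) = Mul(Mul(-2, Add(-4, -9)), 40) = Mul(Mul(-2, -13), 40) = Mul(26, 40) = 1040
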